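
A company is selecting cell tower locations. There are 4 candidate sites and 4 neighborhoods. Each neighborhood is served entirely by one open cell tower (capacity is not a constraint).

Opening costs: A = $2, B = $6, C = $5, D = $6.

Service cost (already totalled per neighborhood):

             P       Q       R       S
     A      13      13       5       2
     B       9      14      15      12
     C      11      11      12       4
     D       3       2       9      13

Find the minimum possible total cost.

Minimum total cost: 20

For any fixed open set, each neighborhood goes to its cheapest open site; total = fixed + service.
{A, D}: P→D 3, Q→D 2, R→A 5, S→A 2. Service 12; fixed 8; total 20.
{A, C, D}: P→D 3, Q→D 2, R→A 5, S→A 2. Service 12; fixed 13; total 25.
{A, B, D}: service 12 + fixed 14 = 26
{A, B, C, D}: P→D 3, Q→D 2, R→A 5, S→A 2. Service 12; fixed 19; total 31.
(All 15 nonempty subsets were checked; A and D is lowest.)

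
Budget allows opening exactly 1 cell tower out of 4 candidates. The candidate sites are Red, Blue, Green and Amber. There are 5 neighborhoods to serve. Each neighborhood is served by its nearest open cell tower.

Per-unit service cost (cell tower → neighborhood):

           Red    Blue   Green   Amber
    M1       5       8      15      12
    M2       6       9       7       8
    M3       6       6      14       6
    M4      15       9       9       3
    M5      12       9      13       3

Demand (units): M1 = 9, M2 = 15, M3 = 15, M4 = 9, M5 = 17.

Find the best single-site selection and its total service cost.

With exactly 1 open, each neighborhood uses its cheapest among the chosen.
{Amber}: M1→Amber 12·9=108, M2→Amber 8·15=120, M3→Amber 6·15=90, M4→Amber 3·9=27, M5→Amber 3·17=51. Service cost 396.
{Blue}: service cost 531
{Red}: service cost 564
Among all 4 size-1 choices, {Amber} is lowest.

Choose Amber only; total service cost 396.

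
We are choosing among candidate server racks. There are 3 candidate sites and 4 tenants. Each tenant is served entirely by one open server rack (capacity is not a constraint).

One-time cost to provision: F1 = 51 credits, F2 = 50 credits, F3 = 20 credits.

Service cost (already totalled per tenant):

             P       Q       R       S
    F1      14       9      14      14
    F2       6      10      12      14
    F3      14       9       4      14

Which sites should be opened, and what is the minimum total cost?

For any fixed open set, each tenant goes to its cheapest open site; total = fixed + service.
{F3}: P→F3 14, Q→F3 9, R→F3 4, S→F3 14. Service 41; fixed 20; total 61.
{F2}: service 42 + fixed 50 = 92
{F1}: service 51 + fixed 51 = 102
{F1, F2, F3}: service 33 + fixed 121 = 154
(All 7 nonempty subsets were checked; F3 only is lowest.)

Open F3 only; minimum total cost 61.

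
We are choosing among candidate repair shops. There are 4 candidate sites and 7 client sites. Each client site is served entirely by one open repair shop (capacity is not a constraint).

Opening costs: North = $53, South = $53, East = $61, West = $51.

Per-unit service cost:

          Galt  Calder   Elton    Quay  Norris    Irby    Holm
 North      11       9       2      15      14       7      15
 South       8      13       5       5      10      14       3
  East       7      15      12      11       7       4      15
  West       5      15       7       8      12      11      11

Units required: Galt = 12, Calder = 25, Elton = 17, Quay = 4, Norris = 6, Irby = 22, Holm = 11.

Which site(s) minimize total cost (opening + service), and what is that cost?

Open North, South and East; minimum total cost 693.

For any fixed open set, each client site goes to its cheapest open site; total = fixed + service.
{North, South, East}: Galt→East 7·12=84, Calder→North 9·25=225, Elton→North 2·17=34, Quay→South 5·4=20, Norris→East 7·6=42, Irby→East 4·22=88, Holm→South 3·11=33. Service 526; fixed 167; total 693.
{North, South, East, West}: Galt→West 5·12=60, Calder→North 9·25=225, Elton→North 2·17=34, Quay→South 5·4=20, Norris→East 7·6=42, Irby→East 4·22=88, Holm→South 3·11=33. Service 502; fixed 218; total 720.
{North, South}: service 622 + fixed 106 = 728
{West}: service 1021 + fixed 51 = 1072
No other subset beats 693.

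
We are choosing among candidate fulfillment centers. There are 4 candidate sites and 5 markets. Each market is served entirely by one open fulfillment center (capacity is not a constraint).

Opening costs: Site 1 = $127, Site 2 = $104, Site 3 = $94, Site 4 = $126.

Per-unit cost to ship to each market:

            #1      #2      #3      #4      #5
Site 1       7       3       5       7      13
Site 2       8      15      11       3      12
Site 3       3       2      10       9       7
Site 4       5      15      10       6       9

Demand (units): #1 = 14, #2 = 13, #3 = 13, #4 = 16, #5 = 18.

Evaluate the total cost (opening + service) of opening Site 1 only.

Each market is assigned to its cheapest site among the open ones.
{Site 1}: #1→Site 1 7·14=98, #2→Site 1 3·13=39, #3→Site 1 5·13=65, #4→Site 1 7·16=112, #5→Site 1 13·18=234. Service 548; fixed 127; total 675.

Total cost: 675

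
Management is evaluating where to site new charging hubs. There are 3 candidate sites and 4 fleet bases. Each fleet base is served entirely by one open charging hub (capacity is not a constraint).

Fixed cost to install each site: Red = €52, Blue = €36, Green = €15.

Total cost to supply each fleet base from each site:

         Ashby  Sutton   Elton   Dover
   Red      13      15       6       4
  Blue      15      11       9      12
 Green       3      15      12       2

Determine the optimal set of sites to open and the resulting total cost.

Open Green only; minimum total cost 47.

For any fixed open set, each fleet base goes to its cheapest open site; total = fixed + service.
{Green}: Ashby→Green 3, Sutton→Green 15, Elton→Green 12, Dover→Green 2. Service 32; fixed 15; total 47.
{Blue, Green}: Ashby→Green 3, Sutton→Blue 11, Elton→Blue 9, Dover→Green 2. Service 25; fixed 51; total 76.
{Blue}: service 47 + fixed 36 = 83
{Red, Blue, Green}: Ashby→Green 3, Sutton→Blue 11, Elton→Red 6, Dover→Green 2. Service 22; fixed 103; total 125.
No other subset beats 47.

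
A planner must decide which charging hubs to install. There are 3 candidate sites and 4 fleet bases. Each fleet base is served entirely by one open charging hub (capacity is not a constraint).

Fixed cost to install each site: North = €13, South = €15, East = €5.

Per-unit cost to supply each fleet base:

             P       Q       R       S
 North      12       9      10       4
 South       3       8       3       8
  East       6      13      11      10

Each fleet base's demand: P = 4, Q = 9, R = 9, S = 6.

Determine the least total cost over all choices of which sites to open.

For any fixed open set, each fleet base goes to its cheapest open site; total = fixed + service.
{North, South}: P→South 3·4=12, Q→South 8·9=72, R→South 3·9=27, S→North 4·6=24. Service 135; fixed 28; total 163.
{North, South, East}: service 135 + fixed 33 = 168
{South}: service 159 + fixed 15 = 174
{East}: service 300 + fixed 5 = 305
No other subset beats 163.

Minimum total cost: 163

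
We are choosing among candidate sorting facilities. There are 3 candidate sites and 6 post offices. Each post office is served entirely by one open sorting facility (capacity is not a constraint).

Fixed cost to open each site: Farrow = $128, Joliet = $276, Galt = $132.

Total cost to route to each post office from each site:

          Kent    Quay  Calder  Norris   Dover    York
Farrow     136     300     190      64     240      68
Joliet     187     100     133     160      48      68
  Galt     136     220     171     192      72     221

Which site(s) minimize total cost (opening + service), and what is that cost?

Open Farrow and Joliet; minimum total cost 953.

For any fixed open set, each post office goes to its cheapest open site; total = fixed + service.
{Farrow, Joliet}: Kent→Farrow 136, Quay→Joliet 100, Calder→Joliet 133, Norris→Farrow 64, Dover→Joliet 48, York→Farrow 68. Service 549; fixed 404; total 953.
{Joliet}: service 696 + fixed 276 = 972
{Farrow, Galt}: Kent→Farrow 136, Quay→Galt 220, Calder→Galt 171, Norris→Farrow 64, Dover→Galt 72, York→Farrow 68. Service 731; fixed 260; total 991.
{Farrow, Joliet, Galt}: service 549 + fixed 536 = 1085
No other subset beats 953.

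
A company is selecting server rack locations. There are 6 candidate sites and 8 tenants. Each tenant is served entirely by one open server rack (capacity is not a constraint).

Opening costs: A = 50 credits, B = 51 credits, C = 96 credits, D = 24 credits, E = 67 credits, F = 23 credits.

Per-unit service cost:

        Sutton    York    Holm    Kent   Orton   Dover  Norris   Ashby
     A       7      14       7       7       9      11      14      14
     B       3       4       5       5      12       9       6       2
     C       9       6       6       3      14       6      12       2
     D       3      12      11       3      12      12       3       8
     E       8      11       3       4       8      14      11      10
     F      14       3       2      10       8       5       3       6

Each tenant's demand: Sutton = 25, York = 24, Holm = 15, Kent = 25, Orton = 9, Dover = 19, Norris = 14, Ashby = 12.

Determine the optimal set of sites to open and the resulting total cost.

For any fixed open set, each tenant goes to its cheapest open site; total = fixed + service.
{D, F}: Sutton→D 3·25=75, York→F 3·24=72, Holm→F 2·15=30, Kent→D 3·25=75, Orton→F 8·9=72, Dover→F 5·19=95, Norris→D 3·14=42, Ashby→F 6·12=72. Service 533; fixed 47; total 580.
{B, D, F}: Sutton→B 3·25=75, York→F 3·24=72, Holm→F 2·15=30, Kent→D 3·25=75, Orton→F 8·9=72, Dover→F 5·19=95, Norris→D 3·14=42, Ashby→B 2·12=24. Service 485; fixed 98; total 583.
{B, F}: Sutton→B 3·25=75, York→F 3·24=72, Holm→F 2·15=30, Kent→B 5·25=125, Orton→F 8·9=72, Dover→F 5·19=95, Norris→F 3·14=42, Ashby→B 2·12=24. Service 535; fixed 74; total 609.
{A, B, C, D, E, F}: Sutton→B 3·25=75, York→F 3·24=72, Holm→F 2·15=30, Kent→C 3·25=75, Orton→E 8·9=72, Dover→F 5·19=95, Norris→D 3·14=42, Ashby→B 2·12=24. Service 485; fixed 311; total 796.
No other subset beats 580.

Open D and F; minimum total cost 580.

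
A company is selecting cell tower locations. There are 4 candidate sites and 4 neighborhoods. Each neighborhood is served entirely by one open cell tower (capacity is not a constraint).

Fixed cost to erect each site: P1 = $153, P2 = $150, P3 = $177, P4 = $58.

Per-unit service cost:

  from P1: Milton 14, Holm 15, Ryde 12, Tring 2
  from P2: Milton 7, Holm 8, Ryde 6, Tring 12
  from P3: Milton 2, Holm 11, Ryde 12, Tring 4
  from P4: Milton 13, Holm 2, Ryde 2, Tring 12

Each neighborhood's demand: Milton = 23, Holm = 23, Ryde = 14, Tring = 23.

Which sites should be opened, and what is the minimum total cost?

Open P3 and P4; minimum total cost 447.

For any fixed open set, each neighborhood goes to its cheapest open site; total = fixed + service.
{P3, P4}: Milton→P3 2·23=46, Holm→P4 2·23=46, Ryde→P4 2·14=28, Tring→P3 4·23=92. Service 212; fixed 235; total 447.
{P1, P3, P4}: service 166 + fixed 388 = 554
{P2, P3, P4}: Milton→P3 2·23=46, Holm→P4 2·23=46, Ryde→P4 2·14=28, Tring→P3 4·23=92. Service 212; fixed 385; total 597.
{P1, P2, P3, P4}: service 166 + fixed 538 = 704
No other subset beats 447.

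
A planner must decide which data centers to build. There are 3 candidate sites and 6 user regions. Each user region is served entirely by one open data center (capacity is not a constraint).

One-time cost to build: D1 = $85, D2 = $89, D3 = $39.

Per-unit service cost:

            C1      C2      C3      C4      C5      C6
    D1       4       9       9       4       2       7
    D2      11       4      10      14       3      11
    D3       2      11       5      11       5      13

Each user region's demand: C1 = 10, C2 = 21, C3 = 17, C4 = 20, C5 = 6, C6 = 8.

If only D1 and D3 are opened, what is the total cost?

Total cost: 566

Each user region is assigned to its cheapest site among the open ones.
{D1, D3}: C1→D3 2·10=20, C2→D1 9·21=189, C3→D3 5·17=85, C4→D1 4·20=80, C5→D1 2·6=12, C6→D1 7·8=56. Service 442; fixed 124; total 566.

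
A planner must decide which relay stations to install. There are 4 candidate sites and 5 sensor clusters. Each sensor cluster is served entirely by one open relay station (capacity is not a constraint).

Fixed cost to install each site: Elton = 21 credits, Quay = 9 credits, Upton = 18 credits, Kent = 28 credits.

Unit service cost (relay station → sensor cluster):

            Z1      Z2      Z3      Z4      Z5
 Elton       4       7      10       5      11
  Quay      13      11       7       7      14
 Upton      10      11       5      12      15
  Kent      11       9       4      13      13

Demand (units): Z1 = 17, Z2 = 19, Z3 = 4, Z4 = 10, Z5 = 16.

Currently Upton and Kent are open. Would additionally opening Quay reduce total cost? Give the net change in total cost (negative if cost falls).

Yes — net change −41 (cost falls by 41).

Current service cost with {Upton, Kent}: 685.
Adding Quay: each sensor cluster re-picks its cheapest; new service cost 635, saving 50.
Extra fixed cost: 9. Net change = 9 − 50 = -41.
(Totals: 731 → 690.)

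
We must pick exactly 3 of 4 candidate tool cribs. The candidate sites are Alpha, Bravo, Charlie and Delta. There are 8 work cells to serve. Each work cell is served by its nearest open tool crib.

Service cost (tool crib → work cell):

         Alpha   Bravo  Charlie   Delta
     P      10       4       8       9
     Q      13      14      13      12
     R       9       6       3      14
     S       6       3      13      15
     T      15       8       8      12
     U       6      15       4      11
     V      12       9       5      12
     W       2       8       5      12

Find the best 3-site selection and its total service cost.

Choose Alpha, Bravo and Charlie; total service cost 42.

With exactly 3 open, each work cell uses its cheapest among the chosen.
{Alpha, Bravo, Charlie}: P→Bravo 4, Q→Alpha 13, R→Charlie 3, S→Bravo 3, T→Bravo 8, U→Charlie 4, V→Charlie 5, W→Alpha 2. Service cost 42.
{Bravo, Charlie, Delta}: service cost 44
{Alpha, Charlie, Delta}: service cost 48
Among all 4 size-3 choices, {Alpha, Bravo, Charlie} is lowest.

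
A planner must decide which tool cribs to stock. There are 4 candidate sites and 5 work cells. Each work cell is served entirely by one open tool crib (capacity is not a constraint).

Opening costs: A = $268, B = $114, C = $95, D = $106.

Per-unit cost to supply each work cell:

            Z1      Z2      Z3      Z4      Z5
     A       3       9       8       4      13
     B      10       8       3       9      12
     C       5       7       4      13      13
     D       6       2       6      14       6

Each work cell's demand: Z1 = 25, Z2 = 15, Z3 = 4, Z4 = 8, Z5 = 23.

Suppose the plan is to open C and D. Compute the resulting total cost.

Total cost: 614

Each work cell is assigned to its cheapest site among the open ones.
{C, D}: Z1→C 5·25=125, Z2→D 2·15=30, Z3→C 4·4=16, Z4→C 13·8=104, Z5→D 6·23=138. Service 413; fixed 201; total 614.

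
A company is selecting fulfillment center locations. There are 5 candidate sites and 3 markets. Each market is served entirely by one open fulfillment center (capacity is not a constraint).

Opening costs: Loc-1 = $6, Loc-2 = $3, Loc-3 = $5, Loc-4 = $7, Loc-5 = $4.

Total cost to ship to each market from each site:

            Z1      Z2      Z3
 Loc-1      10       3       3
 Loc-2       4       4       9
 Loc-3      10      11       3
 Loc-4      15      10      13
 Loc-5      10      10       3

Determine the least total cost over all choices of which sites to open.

Minimum total cost: 18

For any fixed open set, each market goes to its cheapest open site; total = fixed + service.
{Loc-2, Loc-5}: Z1→Loc-2 4, Z2→Loc-2 4, Z3→Loc-5 3. Service 11; fixed 7; total 18.
{Loc-1, Loc-2}: Z1→Loc-2 4, Z2→Loc-1 3, Z3→Loc-1 3. Service 10; fixed 9; total 19.
{Loc-2, Loc-3}: Z1→Loc-2 4, Z2→Loc-2 4, Z3→Loc-3 3. Service 11; fixed 8; total 19.
{Loc-1, Loc-2, Loc-3, Loc-4, Loc-5}: Z1→Loc-2 4, Z2→Loc-1 3, Z3→Loc-1 3. Service 10; fixed 25; total 35.
No other subset beats 18.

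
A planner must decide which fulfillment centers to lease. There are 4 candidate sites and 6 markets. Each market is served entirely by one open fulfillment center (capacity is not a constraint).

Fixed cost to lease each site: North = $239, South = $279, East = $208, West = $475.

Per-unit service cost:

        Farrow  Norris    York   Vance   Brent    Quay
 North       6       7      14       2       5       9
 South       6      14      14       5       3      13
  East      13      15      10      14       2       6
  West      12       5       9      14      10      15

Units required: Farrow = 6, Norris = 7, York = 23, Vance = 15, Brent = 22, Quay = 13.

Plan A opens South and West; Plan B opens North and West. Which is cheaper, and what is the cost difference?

Plan A: {South, West}: Farrow→South 6·6=36, Norris→West 5·7=35, York→West 9·23=207, Vance→South 5·15=75, Brent→South 3·22=66, Quay→South 13·13=169. Service 588; fixed 754; total 1342.
Plan B: {North, West}: Farrow→North 6·6=36, Norris→West 5·7=35, York→West 9·23=207, Vance→North 2·15=30, Brent→North 5·22=110, Quay→North 9·13=117. Service 535; fixed 714; total 1249.
Difference: |1342 − 1249| = 93.

Plan B is cheaper by 93.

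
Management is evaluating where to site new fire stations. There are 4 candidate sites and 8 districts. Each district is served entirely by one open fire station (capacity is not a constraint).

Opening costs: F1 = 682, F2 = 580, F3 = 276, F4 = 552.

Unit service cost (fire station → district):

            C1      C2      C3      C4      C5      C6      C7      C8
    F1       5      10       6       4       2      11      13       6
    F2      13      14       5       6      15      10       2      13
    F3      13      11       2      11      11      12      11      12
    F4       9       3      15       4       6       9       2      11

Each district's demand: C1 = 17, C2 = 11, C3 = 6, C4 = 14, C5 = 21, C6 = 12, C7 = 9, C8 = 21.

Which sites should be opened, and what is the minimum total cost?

For any fixed open set, each district goes to its cheapest open site; total = fixed + service.
{F4}: C1→F4 9·17=153, C2→F4 3·11=33, C3→F4 15·6=90, C4→F4 4·14=56, C5→F4 6·21=126, C6→F4 9·12=108, C7→F4 2·9=18, C8→F4 11·21=231. Service 815; fixed 552; total 1367.
{F1}: C1→F1 5·17=85, C2→F1 10·11=110, C3→F1 6·6=36, C4→F1 4·14=56, C5→F1 2·21=42, C6→F1 11·12=132, C7→F1 13·9=117, C8→F1 6·21=126. Service 704; fixed 682; total 1386.
{F3}: C1→F3 13·17=221, C2→F3 11·11=121, C3→F3 2·6=12, C4→F3 11·14=154, C5→F3 11·21=231, C6→F3 12·12=144, C7→F3 11·9=99, C8→F3 12·21=252. Service 1234; fixed 276; total 1510.
{F1, F2, F3, F4}: C1→F1 5·17=85, C2→F4 3·11=33, C3→F3 2·6=12, C4→F1 4·14=56, C5→F1 2·21=42, C6→F4 9·12=108, C7→F2 2·9=18, C8→F1 6·21=126. Service 480; fixed 2090; total 2570.
No other subset beats 1367.

Open F4 only; minimum total cost 1367.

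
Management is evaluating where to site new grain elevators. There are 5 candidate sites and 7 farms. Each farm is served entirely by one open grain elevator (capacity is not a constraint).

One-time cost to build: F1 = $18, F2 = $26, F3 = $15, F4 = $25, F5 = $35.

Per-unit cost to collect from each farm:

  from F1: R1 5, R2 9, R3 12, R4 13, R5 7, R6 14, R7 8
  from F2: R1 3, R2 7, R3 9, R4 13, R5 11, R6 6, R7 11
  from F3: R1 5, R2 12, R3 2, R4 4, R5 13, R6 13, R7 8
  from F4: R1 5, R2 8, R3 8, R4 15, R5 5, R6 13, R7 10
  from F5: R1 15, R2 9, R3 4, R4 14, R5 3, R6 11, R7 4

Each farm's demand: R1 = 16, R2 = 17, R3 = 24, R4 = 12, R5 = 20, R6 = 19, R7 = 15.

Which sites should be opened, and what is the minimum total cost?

Open F2, F3 and F5; minimum total cost 573.

For any fixed open set, each farm goes to its cheapest open site; total = fixed + service.
{F2, F3, F5}: R1→F2 3·16=48, R2→F2 7·17=119, R3→F3 2·24=48, R4→F3 4·12=48, R5→F5 3·20=60, R6→F2 6·19=114, R7→F5 4·15=60. Service 497; fixed 76; total 573.
{F1, F2, F3, F5}: R1→F2 3·16=48, R2→F2 7·17=119, R3→F3 2·24=48, R4→F3 4·12=48, R5→F5 3·20=60, R6→F2 6·19=114, R7→F5 4·15=60. Service 497; fixed 94; total 591.
{F2, F3, F4, F5}: service 497 + fixed 101 = 598
{F1, F2, F3, F4, F5}: service 497 + fixed 119 = 616
No other subset beats 573.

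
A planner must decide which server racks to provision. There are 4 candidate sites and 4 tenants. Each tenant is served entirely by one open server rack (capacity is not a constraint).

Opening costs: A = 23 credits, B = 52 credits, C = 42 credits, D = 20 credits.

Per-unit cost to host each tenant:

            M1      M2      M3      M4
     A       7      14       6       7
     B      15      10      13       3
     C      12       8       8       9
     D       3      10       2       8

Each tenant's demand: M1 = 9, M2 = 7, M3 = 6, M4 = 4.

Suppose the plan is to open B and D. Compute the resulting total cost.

Total cost: 193

Each tenant is assigned to its cheapest site among the open ones.
{B, D}: M1→D 3·9=27, M2→B 10·7=70, M3→D 2·6=12, M4→B 3·4=12. Service 121; fixed 72; total 193.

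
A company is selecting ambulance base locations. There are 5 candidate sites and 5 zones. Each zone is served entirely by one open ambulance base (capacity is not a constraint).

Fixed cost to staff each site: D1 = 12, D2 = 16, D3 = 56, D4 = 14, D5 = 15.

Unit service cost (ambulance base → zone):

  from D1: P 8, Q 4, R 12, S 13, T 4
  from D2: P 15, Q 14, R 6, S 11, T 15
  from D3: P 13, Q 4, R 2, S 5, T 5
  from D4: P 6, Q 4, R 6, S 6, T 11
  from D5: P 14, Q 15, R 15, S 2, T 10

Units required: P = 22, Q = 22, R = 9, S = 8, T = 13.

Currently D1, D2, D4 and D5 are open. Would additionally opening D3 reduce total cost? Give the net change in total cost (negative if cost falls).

Current service cost with {D1, D2, D4, D5}: 342.
Adding D3: each zone re-picks its cheapest; new service cost 306, saving 36.
Extra fixed cost: 56. Net change = 56 − 36 = 20.
(Totals: 399 → 419.)

No — net change +20 (cost rises by 20).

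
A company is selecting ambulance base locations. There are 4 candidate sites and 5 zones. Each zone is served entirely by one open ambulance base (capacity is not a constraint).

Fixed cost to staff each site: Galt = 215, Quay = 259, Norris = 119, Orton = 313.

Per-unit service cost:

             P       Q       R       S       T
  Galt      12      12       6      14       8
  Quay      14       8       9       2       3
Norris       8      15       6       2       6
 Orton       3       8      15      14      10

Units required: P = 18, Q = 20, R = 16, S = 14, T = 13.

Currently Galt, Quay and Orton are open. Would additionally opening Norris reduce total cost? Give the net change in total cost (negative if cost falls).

Current service cost with {Galt, Quay, Orton}: 377.
Adding Norris: each zone re-picks its cheapest; new service cost 377, saving 0.
Extra fixed cost: 119. Net change = 119 − 0 = 119.
(Totals: 1164 → 1283.)

No — net change +119 (cost rises by 119).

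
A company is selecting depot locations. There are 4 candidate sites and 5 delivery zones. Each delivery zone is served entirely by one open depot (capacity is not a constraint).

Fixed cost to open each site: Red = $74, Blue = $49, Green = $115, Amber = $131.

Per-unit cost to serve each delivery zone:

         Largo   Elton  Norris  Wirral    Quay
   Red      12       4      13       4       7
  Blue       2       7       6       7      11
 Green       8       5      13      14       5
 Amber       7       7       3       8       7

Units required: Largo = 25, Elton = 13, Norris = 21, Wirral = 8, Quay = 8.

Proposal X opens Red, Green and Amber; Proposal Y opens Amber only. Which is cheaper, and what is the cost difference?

Proposal X: {Red, Green, Amber}: Largo→Amber 7·25=175, Elton→Red 4·13=52, Norris→Amber 3·21=63, Wirral→Red 4·8=32, Quay→Green 5·8=40. Service 362; fixed 320; total 682.
Proposal Y: {Amber}: Largo→Amber 7·25=175, Elton→Amber 7·13=91, Norris→Amber 3·21=63, Wirral→Amber 8·8=64, Quay→Amber 7·8=56. Service 449; fixed 131; total 580.
Difference: |682 − 580| = 102.

Proposal Y is cheaper by 102.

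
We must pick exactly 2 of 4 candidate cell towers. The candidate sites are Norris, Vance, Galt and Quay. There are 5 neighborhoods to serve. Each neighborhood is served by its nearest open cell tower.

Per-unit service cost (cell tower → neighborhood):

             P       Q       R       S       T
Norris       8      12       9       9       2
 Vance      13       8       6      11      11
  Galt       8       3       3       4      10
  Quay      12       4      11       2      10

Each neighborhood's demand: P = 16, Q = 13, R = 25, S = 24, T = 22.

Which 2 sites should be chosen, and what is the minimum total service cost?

With exactly 2 open, each neighborhood uses its cheapest among the chosen.
{Norris, Galt}: P→Norris 8·16=128, Q→Galt 3·13=39, R→Galt 3·25=75, S→Galt 4·24=96, T→Norris 2·22=44. Service cost 382.
{Norris, Quay}: service cost 497
{Galt, Quay}: service cost 510
Among all 6 size-2 choices, {Norris, Galt} is lowest.

Choose Norris and Galt; total service cost 382.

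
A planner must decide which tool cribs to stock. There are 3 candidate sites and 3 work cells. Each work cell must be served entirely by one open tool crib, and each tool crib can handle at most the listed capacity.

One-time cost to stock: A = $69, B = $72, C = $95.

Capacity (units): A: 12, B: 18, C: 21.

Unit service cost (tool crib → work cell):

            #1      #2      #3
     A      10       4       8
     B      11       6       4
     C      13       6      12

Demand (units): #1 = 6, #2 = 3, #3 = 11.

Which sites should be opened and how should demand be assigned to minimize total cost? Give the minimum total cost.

Open {A, B}: #1→A 10·6=60, #2→A 4·3=12, #3→B 4·11=44.
Loads: A carries 9/12, B carries 11/18. Service 116; fixed 141; total 257.
Next best feasible plan costs 263.

Minimum total cost: 257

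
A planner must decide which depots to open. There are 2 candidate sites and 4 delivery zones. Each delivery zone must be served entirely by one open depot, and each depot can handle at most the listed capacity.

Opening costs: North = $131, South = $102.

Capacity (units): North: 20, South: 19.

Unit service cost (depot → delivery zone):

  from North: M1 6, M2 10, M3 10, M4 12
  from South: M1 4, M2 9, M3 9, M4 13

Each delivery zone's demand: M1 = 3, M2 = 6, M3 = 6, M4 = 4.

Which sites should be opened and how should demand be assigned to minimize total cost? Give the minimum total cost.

Minimum total cost: 274

Open {South}: M1→South 4·3=12, M2→South 9·6=54, M3→South 9·6=54, M4→South 13·4=52.
Loads: South carries 19/19. Service 172; fixed 102; total 274.
Next best feasible plan costs 317.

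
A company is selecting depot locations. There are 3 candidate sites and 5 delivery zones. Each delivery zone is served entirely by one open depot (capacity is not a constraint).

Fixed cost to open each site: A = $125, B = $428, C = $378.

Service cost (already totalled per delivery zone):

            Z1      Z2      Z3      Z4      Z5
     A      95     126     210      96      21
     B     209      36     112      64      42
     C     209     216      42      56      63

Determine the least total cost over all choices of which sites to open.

For any fixed open set, each delivery zone goes to its cheapest open site; total = fixed + service.
{A}: Z1→A 95, Z2→A 126, Z3→A 210, Z4→A 96, Z5→A 21. Service 548; fixed 125; total 673.
{A, C}: service 340 + fixed 503 = 843
{A, B}: service 328 + fixed 553 = 881
{A, B, C}: service 250 + fixed 931 = 1181
No other subset beats 673.

Minimum total cost: 673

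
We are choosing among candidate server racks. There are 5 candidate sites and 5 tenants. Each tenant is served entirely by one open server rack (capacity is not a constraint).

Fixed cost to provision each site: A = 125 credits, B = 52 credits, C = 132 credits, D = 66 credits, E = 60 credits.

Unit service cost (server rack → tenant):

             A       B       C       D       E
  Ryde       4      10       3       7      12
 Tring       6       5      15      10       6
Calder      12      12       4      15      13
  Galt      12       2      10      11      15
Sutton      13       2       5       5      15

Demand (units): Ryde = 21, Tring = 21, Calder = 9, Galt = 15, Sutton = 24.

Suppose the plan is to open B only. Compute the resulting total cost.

Total cost: 553

Each tenant is assigned to its cheapest site among the open ones.
{B}: Ryde→B 10·21=210, Tring→B 5·21=105, Calder→B 12·9=108, Galt→B 2·15=30, Sutton→B 2·24=48. Service 501; fixed 52; total 553.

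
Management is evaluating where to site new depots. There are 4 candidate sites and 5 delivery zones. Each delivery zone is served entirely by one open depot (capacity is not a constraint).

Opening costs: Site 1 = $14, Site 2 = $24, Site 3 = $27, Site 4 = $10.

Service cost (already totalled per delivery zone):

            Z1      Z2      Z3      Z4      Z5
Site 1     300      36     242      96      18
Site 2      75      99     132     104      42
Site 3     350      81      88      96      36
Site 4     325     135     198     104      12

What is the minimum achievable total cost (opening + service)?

For any fixed open set, each delivery zone goes to its cheapest open site; total = fixed + service.
{Site 1, Site 2, Site 3}: Z1→Site 2 75, Z2→Site 1 36, Z3→Site 3 88, Z4→Site 1 96, Z5→Site 1 18. Service 313; fixed 65; total 378.
{Site 1, Site 2, Site 3, Site 4}: service 307 + fixed 75 = 382
{Site 1, Site 2}: service 357 + fixed 38 = 395
{Site 4}: service 774 + fixed 10 = 784
No other subset beats 378.

Minimum total cost: 378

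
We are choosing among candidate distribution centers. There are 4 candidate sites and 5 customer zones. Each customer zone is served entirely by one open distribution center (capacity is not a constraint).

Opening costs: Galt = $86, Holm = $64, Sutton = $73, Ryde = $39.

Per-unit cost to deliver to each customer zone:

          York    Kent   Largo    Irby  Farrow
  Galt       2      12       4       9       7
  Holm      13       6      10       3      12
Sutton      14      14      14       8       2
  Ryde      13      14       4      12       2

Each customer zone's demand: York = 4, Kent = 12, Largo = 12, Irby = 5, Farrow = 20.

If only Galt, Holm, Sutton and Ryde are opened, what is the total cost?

Total cost: 445

Each customer zone is assigned to its cheapest site among the open ones.
{Galt, Holm, Sutton, Ryde}: York→Galt 2·4=8, Kent→Holm 6·12=72, Largo→Galt 4·12=48, Irby→Holm 3·5=15, Farrow→Sutton 2·20=40. Service 183; fixed 262; total 445.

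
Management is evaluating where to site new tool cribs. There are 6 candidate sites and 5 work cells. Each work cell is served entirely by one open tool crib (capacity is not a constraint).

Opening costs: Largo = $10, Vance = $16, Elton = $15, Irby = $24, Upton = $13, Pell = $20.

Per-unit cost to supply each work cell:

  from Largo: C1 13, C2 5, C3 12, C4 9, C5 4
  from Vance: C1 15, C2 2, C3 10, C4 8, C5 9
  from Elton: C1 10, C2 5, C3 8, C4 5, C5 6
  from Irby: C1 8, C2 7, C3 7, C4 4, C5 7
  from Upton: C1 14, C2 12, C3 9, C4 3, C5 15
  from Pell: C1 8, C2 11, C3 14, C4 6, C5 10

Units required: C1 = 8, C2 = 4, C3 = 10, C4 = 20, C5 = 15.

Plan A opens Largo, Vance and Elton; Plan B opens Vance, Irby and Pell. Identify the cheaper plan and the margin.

Plan A: {Largo, Vance, Elton}: C1→Elton 10·8=80, C2→Vance 2·4=8, C3→Elton 8·10=80, C4→Elton 5·20=100, C5→Largo 4·15=60. Service 328; fixed 41; total 369.
Plan B: {Vance, Irby, Pell}: C1→Irby 8·8=64, C2→Vance 2·4=8, C3→Irby 7·10=70, C4→Irby 4·20=80, C5→Irby 7·15=105. Service 327; fixed 60; total 387.
Difference: |369 − 387| = 18.

Plan A is cheaper by 18.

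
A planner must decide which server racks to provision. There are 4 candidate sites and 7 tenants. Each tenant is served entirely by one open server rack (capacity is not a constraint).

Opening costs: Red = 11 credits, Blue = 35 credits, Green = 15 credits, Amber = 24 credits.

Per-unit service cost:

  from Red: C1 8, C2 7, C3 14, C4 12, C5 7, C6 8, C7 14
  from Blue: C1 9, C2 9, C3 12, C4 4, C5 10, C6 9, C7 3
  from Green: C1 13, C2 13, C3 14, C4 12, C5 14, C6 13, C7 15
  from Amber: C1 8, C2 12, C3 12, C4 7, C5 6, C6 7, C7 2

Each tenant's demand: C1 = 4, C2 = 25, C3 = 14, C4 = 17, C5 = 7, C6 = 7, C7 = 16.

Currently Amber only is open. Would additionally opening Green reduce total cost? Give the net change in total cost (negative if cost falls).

Current service cost with {Amber}: 742.
Adding Green: each tenant re-picks its cheapest; new service cost 742, saving 0.
Extra fixed cost: 15. Net change = 15 − 0 = 15.
(Totals: 766 → 781.)

No — net change +15 (cost rises by 15).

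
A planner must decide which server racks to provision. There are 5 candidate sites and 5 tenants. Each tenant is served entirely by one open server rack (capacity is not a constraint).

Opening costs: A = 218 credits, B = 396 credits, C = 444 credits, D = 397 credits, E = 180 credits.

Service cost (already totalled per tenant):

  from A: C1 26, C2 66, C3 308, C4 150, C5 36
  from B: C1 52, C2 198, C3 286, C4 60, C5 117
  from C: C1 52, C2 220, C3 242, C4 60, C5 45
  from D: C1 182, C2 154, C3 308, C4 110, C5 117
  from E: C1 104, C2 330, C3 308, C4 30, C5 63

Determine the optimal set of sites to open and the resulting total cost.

Open A only; minimum total cost 804.

For any fixed open set, each tenant goes to its cheapest open site; total = fixed + service.
{A}: C1→A 26, C2→A 66, C3→A 308, C4→A 150, C5→A 36. Service 586; fixed 218; total 804.
{A, E}: service 466 + fixed 398 = 864
{E}: C1→E 104, C2→E 330, C3→E 308, C4→E 30, C5→E 63. Service 835; fixed 180; total 1015.
{A, B, C, D, E}: C1→A 26, C2→A 66, C3→C 242, C4→E 30, C5→A 36. Service 400; fixed 1635; total 2035.
No other subset beats 804.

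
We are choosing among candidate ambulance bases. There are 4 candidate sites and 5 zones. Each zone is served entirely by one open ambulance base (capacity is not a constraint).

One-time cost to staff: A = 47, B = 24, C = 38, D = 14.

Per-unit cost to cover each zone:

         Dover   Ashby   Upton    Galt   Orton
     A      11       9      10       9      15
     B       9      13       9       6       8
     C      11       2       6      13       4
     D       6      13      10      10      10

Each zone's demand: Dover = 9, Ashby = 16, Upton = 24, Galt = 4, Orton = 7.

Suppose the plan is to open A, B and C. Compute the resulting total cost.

Total cost: 418

Each zone is assigned to its cheapest site among the open ones.
{A, B, C}: Dover→B 9·9=81, Ashby→C 2·16=32, Upton→C 6·24=144, Galt→B 6·4=24, Orton→C 4·7=28. Service 309; fixed 109; total 418.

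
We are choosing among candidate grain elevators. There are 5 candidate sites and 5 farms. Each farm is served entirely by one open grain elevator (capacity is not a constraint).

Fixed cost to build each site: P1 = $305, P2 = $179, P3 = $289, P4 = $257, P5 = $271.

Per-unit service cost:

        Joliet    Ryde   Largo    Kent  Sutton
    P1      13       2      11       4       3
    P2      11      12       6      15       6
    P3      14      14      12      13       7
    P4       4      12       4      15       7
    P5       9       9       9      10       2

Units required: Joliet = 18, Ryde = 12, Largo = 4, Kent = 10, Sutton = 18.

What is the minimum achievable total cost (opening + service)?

For any fixed open set, each farm goes to its cheapest open site; total = fixed + service.
{P1}: Joliet→P1 13·18=234, Ryde→P1 2·12=24, Largo→P1 11·4=44, Kent→P1 4·10=40, Sutton→P1 3·18=54. Service 396; fixed 305; total 701.
{P5}: service 442 + fixed 271 = 713
{P4}: service 508 + fixed 257 = 765
{P1, P2, P3, P4, P5}: service 188 + fixed 1301 = 1489
No other subset beats 701.

Minimum total cost: 701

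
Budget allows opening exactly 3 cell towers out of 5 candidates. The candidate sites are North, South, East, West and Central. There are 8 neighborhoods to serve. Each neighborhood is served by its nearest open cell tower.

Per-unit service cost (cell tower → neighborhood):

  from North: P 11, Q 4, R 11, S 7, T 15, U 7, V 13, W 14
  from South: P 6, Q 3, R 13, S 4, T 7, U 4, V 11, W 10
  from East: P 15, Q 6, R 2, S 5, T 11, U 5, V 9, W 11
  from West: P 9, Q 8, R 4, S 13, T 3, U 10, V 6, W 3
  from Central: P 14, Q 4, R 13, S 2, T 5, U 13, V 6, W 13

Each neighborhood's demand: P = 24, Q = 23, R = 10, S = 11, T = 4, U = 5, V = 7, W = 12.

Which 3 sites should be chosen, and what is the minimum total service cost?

With exactly 3 open, each neighborhood uses its cheapest among the chosen.
{South, West, Central}: P→South 6·24=144, Q→South 3·23=69, R→West 4·10=40, S→Central 2·11=22, T→West 3·4=12, U→South 4·5=20, V→West 6·7=42, W→West 3·12=36. Service cost 385.
{South, East, West}: service cost 387
{North, South, West}: service cost 407
Among all 10 size-3 choices, {South, West, Central} is lowest.

Choose South, West and Central; total service cost 385.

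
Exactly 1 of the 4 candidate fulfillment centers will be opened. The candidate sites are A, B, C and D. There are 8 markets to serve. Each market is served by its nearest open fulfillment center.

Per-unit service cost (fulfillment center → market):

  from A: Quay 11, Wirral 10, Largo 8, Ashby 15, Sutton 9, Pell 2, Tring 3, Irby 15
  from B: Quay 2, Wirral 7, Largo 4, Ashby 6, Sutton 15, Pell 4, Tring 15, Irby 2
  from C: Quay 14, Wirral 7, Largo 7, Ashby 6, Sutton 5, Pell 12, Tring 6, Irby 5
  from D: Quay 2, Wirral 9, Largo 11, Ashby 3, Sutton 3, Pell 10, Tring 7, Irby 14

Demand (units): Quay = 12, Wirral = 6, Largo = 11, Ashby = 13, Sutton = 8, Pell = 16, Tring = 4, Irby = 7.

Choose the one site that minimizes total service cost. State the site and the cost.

Choose B only; total service cost 446.

With exactly 1 open, each market uses its cheapest among the chosen.
{B}: Quay→B 2·12=24, Wirral→B 7·6=42, Largo→B 4·11=44, Ashby→B 6·13=78, Sutton→B 15·8=120, Pell→B 4·16=64, Tring→B 15·4=60, Irby→B 2·7=14. Service cost 446.
{D}: service cost 548
{C}: service cost 656
Among all 4 size-1 choices, {B} is lowest.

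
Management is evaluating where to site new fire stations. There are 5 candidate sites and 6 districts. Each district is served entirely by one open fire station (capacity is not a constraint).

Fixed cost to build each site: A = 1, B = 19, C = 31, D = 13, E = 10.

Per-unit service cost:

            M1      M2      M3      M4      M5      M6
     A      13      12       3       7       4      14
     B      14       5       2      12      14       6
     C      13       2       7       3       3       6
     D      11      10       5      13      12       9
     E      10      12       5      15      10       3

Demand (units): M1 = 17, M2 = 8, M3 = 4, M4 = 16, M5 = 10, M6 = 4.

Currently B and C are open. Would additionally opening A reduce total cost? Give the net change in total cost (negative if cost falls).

No — net change +1 (cost rises by 1).

Current service cost with {B, C}: 347.
Adding A: each district re-picks its cheapest; new service cost 347, saving 0.
Extra fixed cost: 1. Net change = 1 − 0 = 1.
(Totals: 397 → 398.)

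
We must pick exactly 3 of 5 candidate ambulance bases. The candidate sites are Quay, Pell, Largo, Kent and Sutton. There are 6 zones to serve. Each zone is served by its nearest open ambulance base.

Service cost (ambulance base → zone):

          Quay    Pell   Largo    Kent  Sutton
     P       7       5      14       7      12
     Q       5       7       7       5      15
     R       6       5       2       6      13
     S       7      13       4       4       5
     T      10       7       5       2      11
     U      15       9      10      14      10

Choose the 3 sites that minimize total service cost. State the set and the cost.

Choose Pell, Largo and Kent; total service cost 27.

With exactly 3 open, each zone uses its cheapest among the chosen.
{Pell, Largo, Kent}: P→Pell 5, Q→Kent 5, R→Largo 2, S→Largo 4, T→Kent 2, U→Pell 9. Service cost 27.
{Quay, Pell, Largo}: service cost 30
{Quay, Pell, Kent}: service cost 30
Among all 10 size-3 choices, {Pell, Largo, Kent} is lowest.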